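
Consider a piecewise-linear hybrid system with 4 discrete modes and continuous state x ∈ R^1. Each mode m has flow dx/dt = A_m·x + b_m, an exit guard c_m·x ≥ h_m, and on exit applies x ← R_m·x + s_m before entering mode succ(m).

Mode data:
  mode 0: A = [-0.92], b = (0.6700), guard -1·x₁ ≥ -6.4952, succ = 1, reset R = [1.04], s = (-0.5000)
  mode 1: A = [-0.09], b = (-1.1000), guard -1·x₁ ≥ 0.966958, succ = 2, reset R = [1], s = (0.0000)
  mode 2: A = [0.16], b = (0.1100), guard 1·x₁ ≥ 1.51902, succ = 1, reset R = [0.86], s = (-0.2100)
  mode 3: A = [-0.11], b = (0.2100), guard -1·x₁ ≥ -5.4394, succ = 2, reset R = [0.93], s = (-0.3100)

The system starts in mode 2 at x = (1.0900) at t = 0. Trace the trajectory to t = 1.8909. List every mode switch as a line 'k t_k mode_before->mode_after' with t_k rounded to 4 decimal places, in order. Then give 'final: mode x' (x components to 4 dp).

Mode 2: guard c·x = 1.5190 hit at Δt = 1.3513 (t = 1.3513), x⁻ = (1.5190) → reset → x⁺ = (1.0964), jump to mode 1
Mode 1: flow for 0.5396 to horizon, guard not reached → x = (0.4650)

1 1.3513 2->1
final: 1 0.4650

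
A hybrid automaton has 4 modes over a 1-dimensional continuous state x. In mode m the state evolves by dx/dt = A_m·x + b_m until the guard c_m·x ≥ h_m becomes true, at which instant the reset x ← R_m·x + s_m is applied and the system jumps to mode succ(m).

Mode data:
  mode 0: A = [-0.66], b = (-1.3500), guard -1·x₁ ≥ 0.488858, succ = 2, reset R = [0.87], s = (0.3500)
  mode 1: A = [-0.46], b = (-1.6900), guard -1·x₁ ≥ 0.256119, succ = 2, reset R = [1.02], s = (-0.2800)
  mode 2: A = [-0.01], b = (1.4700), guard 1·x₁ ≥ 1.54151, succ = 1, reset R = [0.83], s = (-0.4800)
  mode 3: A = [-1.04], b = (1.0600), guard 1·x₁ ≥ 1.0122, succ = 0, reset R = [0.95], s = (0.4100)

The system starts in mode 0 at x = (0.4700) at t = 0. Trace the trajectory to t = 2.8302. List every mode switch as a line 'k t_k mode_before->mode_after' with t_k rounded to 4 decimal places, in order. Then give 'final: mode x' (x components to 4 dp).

Mode 0: guard c·x = 0.4889 hit at Δt = 0.7272 (t = 0.7272), x⁻ = (-0.4889) → reset → x⁺ = (-0.0753), jump to mode 2
Mode 2: guard c·x = 1.5415 hit at Δt = 1.1054 (t = 1.8326), x⁻ = (1.5415) → reset → x⁺ = (0.7995), jump to mode 1
Mode 1: guard c·x = 0.2561 hit at Δt = 0.5851 (t = 2.4177), x⁻ = (-0.2561) → reset → x⁺ = (-0.5412), jump to mode 2
Mode 2: flow for 0.4125 to horizon, guard not reached → x = (0.0661)

1 0.7272 0->2
2 1.8326 2->1
3 2.4177 1->2
final: 2 0.0661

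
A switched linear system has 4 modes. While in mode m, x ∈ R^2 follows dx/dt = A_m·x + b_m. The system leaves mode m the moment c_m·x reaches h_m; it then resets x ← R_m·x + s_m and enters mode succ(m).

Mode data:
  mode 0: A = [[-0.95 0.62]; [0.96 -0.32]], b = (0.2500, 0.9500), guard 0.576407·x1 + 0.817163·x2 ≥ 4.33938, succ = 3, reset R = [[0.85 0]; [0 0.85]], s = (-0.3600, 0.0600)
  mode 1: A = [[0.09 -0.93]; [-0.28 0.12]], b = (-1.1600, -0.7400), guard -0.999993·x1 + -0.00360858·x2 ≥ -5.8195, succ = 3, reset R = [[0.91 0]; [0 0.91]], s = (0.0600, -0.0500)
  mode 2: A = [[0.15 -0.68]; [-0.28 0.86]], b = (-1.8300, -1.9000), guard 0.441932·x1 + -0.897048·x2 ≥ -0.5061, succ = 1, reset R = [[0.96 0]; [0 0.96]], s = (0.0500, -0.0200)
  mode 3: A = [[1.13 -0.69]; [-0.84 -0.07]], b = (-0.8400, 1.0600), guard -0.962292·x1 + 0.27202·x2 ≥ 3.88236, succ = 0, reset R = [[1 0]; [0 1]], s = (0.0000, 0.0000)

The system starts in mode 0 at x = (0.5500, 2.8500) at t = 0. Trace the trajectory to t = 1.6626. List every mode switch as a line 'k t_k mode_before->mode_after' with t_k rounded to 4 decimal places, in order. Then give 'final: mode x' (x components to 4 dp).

1 1.1036 0->3
final: 3 -0.2934 3.6796

Mode 0: guard c·x = 4.3394 hit at Δt = 1.1036 (t = 1.1036), x⁻ = (1.8307, 4.0190) → reset → x⁺ = (1.1961, 3.4761), jump to mode 3
Mode 3: flow for 0.5590 to horizon, guard not reached → x = (-0.2934, 3.6796)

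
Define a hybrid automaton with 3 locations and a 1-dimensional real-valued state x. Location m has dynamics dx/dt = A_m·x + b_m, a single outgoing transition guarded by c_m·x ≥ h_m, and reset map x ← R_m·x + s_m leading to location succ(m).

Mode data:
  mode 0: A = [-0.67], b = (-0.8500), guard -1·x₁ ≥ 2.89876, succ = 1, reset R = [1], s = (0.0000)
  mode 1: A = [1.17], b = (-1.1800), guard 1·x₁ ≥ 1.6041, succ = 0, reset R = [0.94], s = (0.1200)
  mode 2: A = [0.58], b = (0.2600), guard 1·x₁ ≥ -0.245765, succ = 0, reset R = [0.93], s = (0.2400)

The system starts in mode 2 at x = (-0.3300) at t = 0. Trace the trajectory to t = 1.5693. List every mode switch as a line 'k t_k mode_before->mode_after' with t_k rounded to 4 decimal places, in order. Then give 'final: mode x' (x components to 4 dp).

1 0.9272 2->0
final: 0 -0.4361

Mode 2: guard c·x = -0.2458 hit at Δt = 0.9272 (t = 0.9272), x⁻ = (-0.2458) → reset → x⁺ = (0.0114), jump to mode 0
Mode 0: flow for 0.6421 to horizon, guard not reached → x = (-0.4361)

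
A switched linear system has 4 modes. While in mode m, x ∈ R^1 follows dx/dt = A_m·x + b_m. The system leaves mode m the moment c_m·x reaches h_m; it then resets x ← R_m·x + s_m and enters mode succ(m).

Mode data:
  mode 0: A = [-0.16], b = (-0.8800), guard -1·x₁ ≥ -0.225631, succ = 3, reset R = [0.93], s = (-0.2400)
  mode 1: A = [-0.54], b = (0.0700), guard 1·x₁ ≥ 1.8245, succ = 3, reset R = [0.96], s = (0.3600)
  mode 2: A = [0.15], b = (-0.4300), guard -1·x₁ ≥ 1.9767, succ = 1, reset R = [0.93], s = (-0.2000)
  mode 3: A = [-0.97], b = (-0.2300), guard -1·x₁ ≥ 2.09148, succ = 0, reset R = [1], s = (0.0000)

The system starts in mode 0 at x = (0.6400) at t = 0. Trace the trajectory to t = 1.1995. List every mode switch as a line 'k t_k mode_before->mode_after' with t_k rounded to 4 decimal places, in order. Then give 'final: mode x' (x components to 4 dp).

Mode 0: guard c·x = -0.2256 hit at Δt = 0.4367 (t = 0.4367), x⁻ = (0.2256) → reset → x⁺ = (-0.0302), jump to mode 3
Mode 3: flow for 0.7628 to horizon, guard not reached → x = (-0.1384)

1 0.4367 0->3
final: 3 -0.1384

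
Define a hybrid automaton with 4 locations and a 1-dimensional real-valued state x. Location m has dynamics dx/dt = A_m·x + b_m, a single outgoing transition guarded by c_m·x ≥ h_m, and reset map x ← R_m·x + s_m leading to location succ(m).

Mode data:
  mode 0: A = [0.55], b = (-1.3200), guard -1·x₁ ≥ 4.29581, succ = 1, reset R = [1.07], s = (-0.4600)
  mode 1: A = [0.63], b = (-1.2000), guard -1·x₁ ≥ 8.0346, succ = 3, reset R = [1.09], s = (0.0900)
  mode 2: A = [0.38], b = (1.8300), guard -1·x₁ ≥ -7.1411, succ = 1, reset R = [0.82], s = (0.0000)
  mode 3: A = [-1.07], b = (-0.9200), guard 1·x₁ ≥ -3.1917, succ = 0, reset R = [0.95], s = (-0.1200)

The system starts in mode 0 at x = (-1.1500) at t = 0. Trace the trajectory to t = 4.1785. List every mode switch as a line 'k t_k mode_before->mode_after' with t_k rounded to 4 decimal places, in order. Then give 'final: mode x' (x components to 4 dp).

Mode 0: guard c·x = 4.2958 hit at Δt = 1.1537 (t = 1.1537), x⁻ = (-4.2958) → reset → x⁺ = (-5.0565), jump to mode 1
Mode 1: guard c·x = 8.0346 hit at Δt = 0.5653 (t = 1.7190), x⁻ = (-8.0346) → reset → x⁺ = (-8.6677), jump to mode 3
Mode 3: guard c·x = -3.1917 hit at Δt = 1.1294 (t = 2.8484), x⁻ = (-3.1917) → reset → x⁺ = (-3.1521), jump to mode 0
Mode 0: guard c·x = 4.2958 hit at Δt = 0.3406 (t = 3.1890), x⁻ = (-4.2958) → reset → x⁺ = (-5.0565), jump to mode 1
Mode 1: guard c·x = 8.0346 hit at Δt = 0.5653 (t = 3.7543), x⁻ = (-8.0346) → reset → x⁺ = (-8.6677), jump to mode 3
Mode 3: flow for 0.4242 to horizon, guard not reached → x = (-5.8187)

1 1.1537 0->1
2 1.7190 1->3
3 2.8484 3->0
4 3.1890 0->1
5 3.7543 1->3
final: 3 -5.8187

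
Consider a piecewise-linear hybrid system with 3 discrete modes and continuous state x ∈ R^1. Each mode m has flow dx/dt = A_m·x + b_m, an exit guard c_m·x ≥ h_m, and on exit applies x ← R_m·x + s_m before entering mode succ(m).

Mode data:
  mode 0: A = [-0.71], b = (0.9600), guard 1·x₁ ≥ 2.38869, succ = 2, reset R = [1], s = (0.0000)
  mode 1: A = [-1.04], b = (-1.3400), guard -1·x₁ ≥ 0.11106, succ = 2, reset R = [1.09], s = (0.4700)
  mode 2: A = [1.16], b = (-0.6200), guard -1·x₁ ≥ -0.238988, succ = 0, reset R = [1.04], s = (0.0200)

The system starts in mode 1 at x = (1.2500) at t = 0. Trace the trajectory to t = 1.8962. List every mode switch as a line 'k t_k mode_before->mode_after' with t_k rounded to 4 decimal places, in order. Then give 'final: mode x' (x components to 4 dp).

1 0.7387 1->2
2 1.1399 2->0
final: 0 0.7188

Mode 1: guard c·x = 0.1111 hit at Δt = 0.7387 (t = 0.7387), x⁻ = (-0.1111) → reset → x⁺ = (0.3489), jump to mode 2
Mode 2: guard c·x = -0.2390 hit at Δt = 0.4012 (t = 1.1399), x⁻ = (0.2390) → reset → x⁺ = (0.2685), jump to mode 0
Mode 0: flow for 0.7563 to horizon, guard not reached → x = (0.7188)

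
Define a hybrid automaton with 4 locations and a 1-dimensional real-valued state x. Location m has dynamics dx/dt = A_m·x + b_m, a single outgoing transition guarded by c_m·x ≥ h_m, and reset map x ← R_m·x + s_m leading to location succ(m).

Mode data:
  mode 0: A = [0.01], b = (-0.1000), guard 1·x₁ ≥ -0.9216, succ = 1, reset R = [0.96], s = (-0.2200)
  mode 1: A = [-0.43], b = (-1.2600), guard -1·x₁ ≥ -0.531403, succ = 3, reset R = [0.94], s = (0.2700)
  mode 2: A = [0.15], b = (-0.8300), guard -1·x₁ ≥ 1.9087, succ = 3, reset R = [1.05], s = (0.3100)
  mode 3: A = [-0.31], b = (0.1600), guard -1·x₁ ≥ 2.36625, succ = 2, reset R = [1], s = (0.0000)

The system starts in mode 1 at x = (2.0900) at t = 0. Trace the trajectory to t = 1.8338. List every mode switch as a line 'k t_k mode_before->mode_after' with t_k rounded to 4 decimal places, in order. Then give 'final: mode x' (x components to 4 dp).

Mode 1: guard c·x = -0.5314 hit at Δt = 0.8645 (t = 0.8645), x⁻ = (0.5314) → reset → x⁺ = (0.7695), jump to mode 3
Mode 3: flow for 0.9693 to horizon, guard not reached → x = (0.7038)

1 0.8645 1->3
final: 3 0.7038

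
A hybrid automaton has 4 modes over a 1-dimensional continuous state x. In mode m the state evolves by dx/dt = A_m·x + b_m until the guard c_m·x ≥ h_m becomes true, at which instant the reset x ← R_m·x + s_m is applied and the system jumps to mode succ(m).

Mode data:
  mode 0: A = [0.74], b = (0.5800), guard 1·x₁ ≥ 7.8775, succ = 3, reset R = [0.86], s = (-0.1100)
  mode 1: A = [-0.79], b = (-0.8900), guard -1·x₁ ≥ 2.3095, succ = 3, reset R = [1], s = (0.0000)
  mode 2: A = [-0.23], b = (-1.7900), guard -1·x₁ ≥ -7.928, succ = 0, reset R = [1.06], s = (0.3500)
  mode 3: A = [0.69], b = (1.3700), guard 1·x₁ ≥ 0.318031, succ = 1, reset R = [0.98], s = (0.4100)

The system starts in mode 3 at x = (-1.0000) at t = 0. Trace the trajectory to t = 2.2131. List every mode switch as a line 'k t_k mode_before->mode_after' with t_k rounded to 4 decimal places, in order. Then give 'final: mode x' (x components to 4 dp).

Mode 3: guard c·x = 0.3180 hit at Δt = 1.2305 (t = 1.2305), x⁻ = (0.3180) → reset → x⁺ = (0.7217), jump to mode 1
Mode 1: flow for 0.9826 to horizon, guard not reached → x = (-0.2762)

1 1.2305 3->1
final: 1 -0.2762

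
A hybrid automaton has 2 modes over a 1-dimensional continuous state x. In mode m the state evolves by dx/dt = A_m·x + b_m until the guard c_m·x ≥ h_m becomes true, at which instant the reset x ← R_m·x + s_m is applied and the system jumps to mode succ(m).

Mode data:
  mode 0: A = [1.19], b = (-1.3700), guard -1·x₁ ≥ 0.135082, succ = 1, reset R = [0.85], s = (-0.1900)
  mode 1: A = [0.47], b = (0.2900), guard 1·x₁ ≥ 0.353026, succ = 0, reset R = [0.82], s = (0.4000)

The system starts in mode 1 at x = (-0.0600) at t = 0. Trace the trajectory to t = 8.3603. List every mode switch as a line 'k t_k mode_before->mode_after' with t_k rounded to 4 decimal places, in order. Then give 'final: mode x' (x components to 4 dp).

1 1.1803 1->0
2 2.0412 0->1
3 4.4533 1->0
4 5.3142 0->1
5 7.7263 1->0
final: 0 0.1693

Mode 1: guard c·x = 0.3530 hit at Δt = 1.1803 (t = 1.1803), x⁻ = (0.3530) → reset → x⁺ = (0.6895), jump to mode 0
Mode 0: guard c·x = 0.1351 hit at Δt = 0.8609 (t = 2.0412), x⁻ = (-0.1351) → reset → x⁺ = (-0.3048), jump to mode 1
Mode 1: guard c·x = 0.3530 hit at Δt = 2.4121 (t = 4.4533), x⁻ = (0.3530) → reset → x⁺ = (0.6895), jump to mode 0
Mode 0: guard c·x = 0.1351 hit at Δt = 0.8609 (t = 5.3142), x⁻ = (-0.1351) → reset → x⁺ = (-0.3048), jump to mode 1
Mode 1: guard c·x = 0.3530 hit at Δt = 2.4121 (t = 7.7263), x⁻ = (0.3530) → reset → x⁺ = (0.6895), jump to mode 0
Mode 0: flow for 0.6340 to horizon, guard not reached → x = (0.1693)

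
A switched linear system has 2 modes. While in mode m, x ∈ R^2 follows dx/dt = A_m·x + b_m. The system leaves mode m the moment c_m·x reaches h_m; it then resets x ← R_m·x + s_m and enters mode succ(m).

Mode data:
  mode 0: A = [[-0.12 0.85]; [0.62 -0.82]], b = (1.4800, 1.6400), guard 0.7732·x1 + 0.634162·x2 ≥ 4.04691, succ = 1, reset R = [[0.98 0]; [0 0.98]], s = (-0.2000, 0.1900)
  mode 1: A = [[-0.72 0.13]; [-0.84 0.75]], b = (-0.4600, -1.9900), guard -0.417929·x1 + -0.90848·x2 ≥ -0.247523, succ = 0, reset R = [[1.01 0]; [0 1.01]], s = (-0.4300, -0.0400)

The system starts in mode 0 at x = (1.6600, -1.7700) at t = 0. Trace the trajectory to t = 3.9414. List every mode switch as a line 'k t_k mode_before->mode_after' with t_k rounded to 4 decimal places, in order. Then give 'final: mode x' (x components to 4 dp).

Mode 0: guard c·x = 4.0469 hit at Δt = 1.3303 (t = 1.3303), x⁻ = (3.6039, 1.9875) → reset → x⁺ = (3.3318, 2.1377), jump to mode 1
Mode 1: guard c·x = -0.2475 hit at Δt = 0.7744 (t = 2.1047), x⁻ = (1.6913, -0.5056) → reset → x⁺ = (1.2782, -0.5507), jump to mode 0
Mode 0: guard c·x = 4.0469 hit at Δt = 1.1500 (t = 3.2547), x⁻ = (3.5066, 2.1061) → reset → x⁺ = (3.2365, 2.2540), jump to mode 1
Mode 1: flow for 0.6867 to horizon, guard not reached → x = (1.8020, 0.0700)

1 1.3303 0->1
2 2.1047 1->0
3 3.2547 0->1
final: 1 1.8020 0.0700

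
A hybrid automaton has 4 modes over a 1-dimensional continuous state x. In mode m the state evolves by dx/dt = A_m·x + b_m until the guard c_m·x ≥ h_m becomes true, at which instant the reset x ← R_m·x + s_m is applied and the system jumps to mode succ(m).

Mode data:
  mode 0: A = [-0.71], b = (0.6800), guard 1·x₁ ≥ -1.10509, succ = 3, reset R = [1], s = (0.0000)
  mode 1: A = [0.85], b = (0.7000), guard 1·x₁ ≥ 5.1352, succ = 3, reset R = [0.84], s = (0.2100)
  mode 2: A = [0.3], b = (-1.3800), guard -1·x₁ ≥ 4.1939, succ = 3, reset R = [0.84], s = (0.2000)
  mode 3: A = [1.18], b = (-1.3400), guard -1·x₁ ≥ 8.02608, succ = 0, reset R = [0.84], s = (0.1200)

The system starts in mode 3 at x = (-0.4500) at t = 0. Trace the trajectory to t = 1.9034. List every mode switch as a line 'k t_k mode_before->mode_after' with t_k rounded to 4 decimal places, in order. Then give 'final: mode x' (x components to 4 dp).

1 1.4865 3->0
final: 0 -4.6799

Mode 3: guard c·x = 8.0261 hit at Δt = 1.4865 (t = 1.4865), x⁻ = (-8.0261) → reset → x⁺ = (-6.6219), jump to mode 0
Mode 0: flow for 0.4169 to horizon, guard not reached → x = (-4.6799)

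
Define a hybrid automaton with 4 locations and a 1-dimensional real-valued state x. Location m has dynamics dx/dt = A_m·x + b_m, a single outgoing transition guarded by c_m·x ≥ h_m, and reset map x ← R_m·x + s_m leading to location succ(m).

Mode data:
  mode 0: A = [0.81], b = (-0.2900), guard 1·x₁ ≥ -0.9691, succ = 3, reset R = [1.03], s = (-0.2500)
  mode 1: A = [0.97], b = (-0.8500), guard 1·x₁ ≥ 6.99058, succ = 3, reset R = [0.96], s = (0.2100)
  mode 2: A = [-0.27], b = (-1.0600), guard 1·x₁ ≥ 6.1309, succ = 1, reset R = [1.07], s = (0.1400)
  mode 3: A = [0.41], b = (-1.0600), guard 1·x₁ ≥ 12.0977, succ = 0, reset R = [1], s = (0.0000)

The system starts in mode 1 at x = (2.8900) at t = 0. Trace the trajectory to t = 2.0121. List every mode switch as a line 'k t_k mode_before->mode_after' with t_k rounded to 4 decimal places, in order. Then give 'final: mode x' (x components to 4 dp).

Mode 1: guard c·x = 6.9906 hit at Δt = 1.1450 (t = 1.1450), x⁻ = (6.9906) → reset → x⁺ = (6.9210), jump to mode 3
Mode 3: flow for 0.8671 to horizon, guard not reached → x = (8.7719)

1 1.1450 1->3
final: 3 8.7719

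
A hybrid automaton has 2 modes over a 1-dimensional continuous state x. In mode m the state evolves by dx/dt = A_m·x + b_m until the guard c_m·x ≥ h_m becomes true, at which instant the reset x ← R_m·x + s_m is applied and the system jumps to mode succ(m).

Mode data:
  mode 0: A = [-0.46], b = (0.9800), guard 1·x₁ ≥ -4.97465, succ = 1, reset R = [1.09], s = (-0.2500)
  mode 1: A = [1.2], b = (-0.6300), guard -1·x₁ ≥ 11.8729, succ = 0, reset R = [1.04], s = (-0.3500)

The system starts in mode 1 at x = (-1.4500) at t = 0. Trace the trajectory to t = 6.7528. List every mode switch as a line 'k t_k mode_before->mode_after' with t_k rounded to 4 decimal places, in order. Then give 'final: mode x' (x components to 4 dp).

1 1.5308 1->0
2 3.1302 0->1
3 3.7080 1->0
4 5.3074 0->1
5 5.8853 1->0
final: 0 -7.8185

Mode 1: guard c·x = 11.8729 hit at Δt = 1.5308 (t = 1.5308), x⁻ = (-11.8729) → reset → x⁺ = (-12.6978), jump to mode 0
Mode 0: guard c·x = -4.9746 hit at Δt = 1.5994 (t = 3.1302), x⁻ = (-4.9747) → reset → x⁺ = (-5.6724), jump to mode 1
Mode 1: guard c·x = 11.8729 hit at Δt = 0.5778 (t = 3.7080), x⁻ = (-11.8729) → reset → x⁺ = (-12.6978), jump to mode 0
Mode 0: guard c·x = -4.9746 hit at Δt = 1.5994 (t = 5.3074), x⁻ = (-4.9747) → reset → x⁺ = (-5.6724), jump to mode 1
Mode 1: guard c·x = 11.8729 hit at Δt = 0.5778 (t = 5.8853), x⁻ = (-11.8729) → reset → x⁺ = (-12.6978), jump to mode 0
Mode 0: flow for 0.8675 to horizon, guard not reached → x = (-7.8185)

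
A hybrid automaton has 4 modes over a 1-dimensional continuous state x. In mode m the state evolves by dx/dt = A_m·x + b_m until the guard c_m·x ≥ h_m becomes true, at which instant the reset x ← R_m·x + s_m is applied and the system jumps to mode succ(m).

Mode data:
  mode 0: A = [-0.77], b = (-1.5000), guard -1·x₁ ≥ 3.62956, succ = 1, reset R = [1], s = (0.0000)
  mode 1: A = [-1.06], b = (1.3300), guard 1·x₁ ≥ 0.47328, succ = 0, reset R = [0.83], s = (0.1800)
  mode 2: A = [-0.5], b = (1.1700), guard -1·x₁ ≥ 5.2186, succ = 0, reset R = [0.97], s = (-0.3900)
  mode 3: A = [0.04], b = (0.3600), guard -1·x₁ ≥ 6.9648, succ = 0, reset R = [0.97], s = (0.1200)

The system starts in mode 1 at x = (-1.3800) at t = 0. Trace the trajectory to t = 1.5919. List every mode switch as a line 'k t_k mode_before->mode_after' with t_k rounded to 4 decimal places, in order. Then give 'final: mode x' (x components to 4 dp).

1 1.1466 1->0
final: 0 -0.1589

Mode 1: guard c·x = 0.4733 hit at Δt = 1.1466 (t = 1.1466), x⁻ = (0.4733) → reset → x⁺ = (0.5728), jump to mode 0
Mode 0: flow for 0.4453 to horizon, guard not reached → x = (-0.1589)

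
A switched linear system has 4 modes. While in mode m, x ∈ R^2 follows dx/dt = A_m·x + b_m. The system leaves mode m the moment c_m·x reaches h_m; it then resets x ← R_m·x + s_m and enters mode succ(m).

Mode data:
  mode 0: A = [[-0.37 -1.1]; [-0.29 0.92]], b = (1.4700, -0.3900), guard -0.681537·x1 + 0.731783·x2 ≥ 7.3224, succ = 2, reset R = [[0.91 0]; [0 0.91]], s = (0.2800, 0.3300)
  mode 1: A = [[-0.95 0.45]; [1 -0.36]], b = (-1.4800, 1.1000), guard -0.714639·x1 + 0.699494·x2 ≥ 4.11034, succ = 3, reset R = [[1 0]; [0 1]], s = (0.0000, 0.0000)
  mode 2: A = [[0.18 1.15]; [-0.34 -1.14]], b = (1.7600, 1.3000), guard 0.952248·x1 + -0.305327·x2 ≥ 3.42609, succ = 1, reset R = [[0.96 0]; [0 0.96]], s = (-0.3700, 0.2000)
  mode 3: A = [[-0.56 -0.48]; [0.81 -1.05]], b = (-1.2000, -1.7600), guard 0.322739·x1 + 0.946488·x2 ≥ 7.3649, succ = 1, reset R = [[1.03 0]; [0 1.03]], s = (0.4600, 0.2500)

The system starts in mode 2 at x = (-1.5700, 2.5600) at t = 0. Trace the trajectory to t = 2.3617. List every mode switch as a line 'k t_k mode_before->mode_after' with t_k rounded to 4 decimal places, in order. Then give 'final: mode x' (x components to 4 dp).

Mode 2: guard c·x = 3.4261 hit at Δt = 1.3594 (t = 1.3594), x⁻ = (3.9137, 0.9848) → reset → x⁺ = (3.3871, 1.1454), jump to mode 1
Mode 1: flow for 1.0023 to horizon, guard not reached → x = (1.1242, 3.3529)

1 1.3594 2->1
final: 1 1.1242 3.3529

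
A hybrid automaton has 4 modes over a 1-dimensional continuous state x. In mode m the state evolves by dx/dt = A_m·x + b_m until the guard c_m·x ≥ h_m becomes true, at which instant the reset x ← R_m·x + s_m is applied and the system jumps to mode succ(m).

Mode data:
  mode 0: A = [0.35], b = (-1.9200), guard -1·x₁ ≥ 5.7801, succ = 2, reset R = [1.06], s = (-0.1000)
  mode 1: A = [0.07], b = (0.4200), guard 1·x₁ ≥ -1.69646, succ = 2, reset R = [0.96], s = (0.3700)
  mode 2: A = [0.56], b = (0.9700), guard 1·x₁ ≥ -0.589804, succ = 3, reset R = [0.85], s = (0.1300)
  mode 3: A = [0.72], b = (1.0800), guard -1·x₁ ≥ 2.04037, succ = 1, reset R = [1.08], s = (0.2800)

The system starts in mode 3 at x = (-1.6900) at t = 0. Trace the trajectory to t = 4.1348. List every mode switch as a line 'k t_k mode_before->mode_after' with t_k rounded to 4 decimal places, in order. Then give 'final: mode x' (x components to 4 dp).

Mode 3: guard c·x = 2.0404 hit at Δt = 1.4517 (t = 1.4517), x⁻ = (-2.0404) → reset → x⁺ = (-1.9236), jump to mode 1
Mode 1: guard c·x = -1.6965 hit at Δt = 0.7746 (t = 2.2263), x⁻ = (-1.6965) → reset → x⁺ = (-1.2586), jump to mode 2
Mode 2: guard c·x = -0.5898 hit at Δt = 1.5725 (t = 3.7988), x⁻ = (-0.5898) → reset → x⁺ = (-0.3713), jump to mode 3
Mode 3: flow for 0.3360 to horizon, guard not reached → x = (-0.0624)

1 1.4517 3->1
2 2.2263 1->2
3 3.7988 2->3
final: 3 -0.0624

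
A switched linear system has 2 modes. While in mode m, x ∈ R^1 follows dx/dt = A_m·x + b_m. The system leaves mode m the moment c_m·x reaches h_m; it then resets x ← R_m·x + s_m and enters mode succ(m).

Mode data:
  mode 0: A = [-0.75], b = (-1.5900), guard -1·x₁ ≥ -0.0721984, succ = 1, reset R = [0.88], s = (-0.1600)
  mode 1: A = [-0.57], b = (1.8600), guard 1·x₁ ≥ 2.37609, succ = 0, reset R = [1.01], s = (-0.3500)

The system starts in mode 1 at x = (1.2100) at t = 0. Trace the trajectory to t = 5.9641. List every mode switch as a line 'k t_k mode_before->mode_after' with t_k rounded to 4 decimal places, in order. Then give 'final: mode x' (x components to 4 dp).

1 1.4723 1->0
2 2.3296 0->1
3 4.6659 1->0
4 5.5232 0->1
final: 1 0.6502

Mode 1: guard c·x = 2.3761 hit at Δt = 1.4723 (t = 1.4723), x⁻ = (2.3761) → reset → x⁺ = (2.0499), jump to mode 0
Mode 0: guard c·x = -0.0722 hit at Δt = 0.8573 (t = 2.3296), x⁻ = (0.0722) → reset → x⁺ = (-0.0965), jump to mode 1
Mode 1: guard c·x = 2.3761 hit at Δt = 2.3363 (t = 4.6659), x⁻ = (2.3761) → reset → x⁺ = (2.0499), jump to mode 0
Mode 0: guard c·x = -0.0722 hit at Δt = 0.8573 (t = 5.5232), x⁻ = (0.0722) → reset → x⁺ = (-0.0965), jump to mode 1
Mode 1: flow for 0.4409 to horizon, guard not reached → x = (0.6502)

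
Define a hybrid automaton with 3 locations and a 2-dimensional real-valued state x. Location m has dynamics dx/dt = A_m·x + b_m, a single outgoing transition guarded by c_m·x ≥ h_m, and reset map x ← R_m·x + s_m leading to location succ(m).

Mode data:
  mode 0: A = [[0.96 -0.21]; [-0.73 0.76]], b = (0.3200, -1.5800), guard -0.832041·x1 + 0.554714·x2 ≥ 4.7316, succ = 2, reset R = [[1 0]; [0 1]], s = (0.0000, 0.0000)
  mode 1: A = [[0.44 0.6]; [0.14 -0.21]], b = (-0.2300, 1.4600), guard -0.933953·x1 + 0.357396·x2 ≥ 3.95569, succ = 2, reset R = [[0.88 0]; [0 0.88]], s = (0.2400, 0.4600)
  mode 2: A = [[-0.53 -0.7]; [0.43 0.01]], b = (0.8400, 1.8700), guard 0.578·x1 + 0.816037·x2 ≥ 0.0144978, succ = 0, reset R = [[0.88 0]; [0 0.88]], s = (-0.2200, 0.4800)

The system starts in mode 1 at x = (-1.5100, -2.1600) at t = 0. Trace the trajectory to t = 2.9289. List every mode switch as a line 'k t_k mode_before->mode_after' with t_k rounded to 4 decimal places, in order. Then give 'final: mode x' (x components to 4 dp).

Mode 1: guard c·x = 3.9557 hit at Δt = 1.2843 (t = 1.2843), x⁻ = (-4.4187, -0.4788) → reset → x⁺ = (-3.6484, 0.0387), jump to mode 2
Mode 2: guard c·x = 0.0145 hit at Δt = 1.2142 (t = 2.4985), x⁻ = (-1.4894, 1.0727) → reset → x⁺ = (-1.5307, 1.4240), jump to mode 0
Mode 0: flow for 0.4304 to horizon, guard not reached → x = (-2.3222, 1.8673)

1 1.2843 1->2
2 2.4985 2->0
final: 0 -2.3222 1.8673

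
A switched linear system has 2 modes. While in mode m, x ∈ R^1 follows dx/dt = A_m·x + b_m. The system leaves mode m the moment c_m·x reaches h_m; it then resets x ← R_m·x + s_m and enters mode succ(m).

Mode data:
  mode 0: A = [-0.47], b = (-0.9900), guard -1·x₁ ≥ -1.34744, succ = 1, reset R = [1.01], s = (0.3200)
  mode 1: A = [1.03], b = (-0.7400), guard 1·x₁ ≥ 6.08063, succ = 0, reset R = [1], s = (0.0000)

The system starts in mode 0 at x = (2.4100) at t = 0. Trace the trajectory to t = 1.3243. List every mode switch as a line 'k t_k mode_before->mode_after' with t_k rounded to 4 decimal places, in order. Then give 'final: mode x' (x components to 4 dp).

Mode 0: guard c·x = -1.3474 hit at Δt = 0.5707 (t = 0.5707), x⁻ = (1.3474) → reset → x⁺ = (1.6809), jump to mode 1
Mode 1: flow for 0.7536 to horizon, guard not reached → x = (2.8101)

1 0.5707 0->1
final: 1 2.8101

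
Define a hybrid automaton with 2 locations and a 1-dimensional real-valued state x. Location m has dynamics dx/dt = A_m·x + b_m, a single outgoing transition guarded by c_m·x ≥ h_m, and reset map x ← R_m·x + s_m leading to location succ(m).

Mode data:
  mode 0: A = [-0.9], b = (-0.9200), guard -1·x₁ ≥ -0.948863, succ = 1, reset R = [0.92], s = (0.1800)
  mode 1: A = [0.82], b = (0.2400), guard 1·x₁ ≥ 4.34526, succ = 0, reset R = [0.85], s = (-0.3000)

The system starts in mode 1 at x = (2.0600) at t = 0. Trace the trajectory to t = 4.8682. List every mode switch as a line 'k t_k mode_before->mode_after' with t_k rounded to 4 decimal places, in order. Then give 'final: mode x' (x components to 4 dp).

1 0.8277 1->0
2 1.7239 0->1
3 3.2329 1->0
4 4.1291 0->1
final: 1 2.1741

Mode 1: guard c·x = 4.3453 hit at Δt = 0.8277 (t = 0.8277), x⁻ = (4.3453) → reset → x⁺ = (3.3935), jump to mode 0
Mode 0: guard c·x = -0.9489 hit at Δt = 0.8962 (t = 1.7239), x⁻ = (0.9489) → reset → x⁺ = (1.0530), jump to mode 1
Mode 1: guard c·x = 4.3453 hit at Δt = 1.5090 (t = 3.2329), x⁻ = (4.3453) → reset → x⁺ = (3.3935), jump to mode 0
Mode 0: guard c·x = -0.9489 hit at Δt = 0.8962 (t = 4.1291), x⁻ = (0.9489) → reset → x⁺ = (1.0530), jump to mode 1
Mode 1: flow for 0.7391 to horizon, guard not reached → x = (2.1741)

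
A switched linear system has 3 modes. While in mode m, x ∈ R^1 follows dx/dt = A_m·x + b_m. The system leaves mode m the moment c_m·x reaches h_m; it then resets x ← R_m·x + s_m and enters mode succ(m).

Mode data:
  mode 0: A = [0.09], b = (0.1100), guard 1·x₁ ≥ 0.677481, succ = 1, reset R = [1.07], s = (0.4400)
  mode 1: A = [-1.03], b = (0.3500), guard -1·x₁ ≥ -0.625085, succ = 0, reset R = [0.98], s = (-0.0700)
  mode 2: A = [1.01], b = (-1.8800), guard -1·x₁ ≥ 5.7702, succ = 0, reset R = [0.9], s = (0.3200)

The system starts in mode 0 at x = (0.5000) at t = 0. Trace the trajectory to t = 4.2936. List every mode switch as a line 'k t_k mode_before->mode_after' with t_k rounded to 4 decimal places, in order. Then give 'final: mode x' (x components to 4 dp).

Mode 0: guard c·x = 0.6775 hit at Δt = 1.0898 (t = 1.0898), x⁻ = (0.6775) → reset → x⁺ = (1.1649), jump to mode 1
Mode 1: guard c·x = -0.6251 hit at Δt = 1.0311 (t = 2.1209), x⁻ = (0.6251) → reset → x⁺ = (0.5426), jump to mode 0
Mode 0: guard c·x = 0.6775 hit at Δt = 0.8184 (t = 2.9393), x⁻ = (0.6775) → reset → x⁺ = (1.1649), jump to mode 1
Mode 1: guard c·x = -0.6251 hit at Δt = 1.0311 (t = 3.9704), x⁻ = (0.6251) → reset → x⁺ = (0.5426), jump to mode 0
Mode 0: flow for 0.3232 to horizon, guard not reached → x = (0.5947)

1 1.0898 0->1
2 2.1209 1->0
3 2.9393 0->1
4 3.9704 1->0
final: 0 0.5947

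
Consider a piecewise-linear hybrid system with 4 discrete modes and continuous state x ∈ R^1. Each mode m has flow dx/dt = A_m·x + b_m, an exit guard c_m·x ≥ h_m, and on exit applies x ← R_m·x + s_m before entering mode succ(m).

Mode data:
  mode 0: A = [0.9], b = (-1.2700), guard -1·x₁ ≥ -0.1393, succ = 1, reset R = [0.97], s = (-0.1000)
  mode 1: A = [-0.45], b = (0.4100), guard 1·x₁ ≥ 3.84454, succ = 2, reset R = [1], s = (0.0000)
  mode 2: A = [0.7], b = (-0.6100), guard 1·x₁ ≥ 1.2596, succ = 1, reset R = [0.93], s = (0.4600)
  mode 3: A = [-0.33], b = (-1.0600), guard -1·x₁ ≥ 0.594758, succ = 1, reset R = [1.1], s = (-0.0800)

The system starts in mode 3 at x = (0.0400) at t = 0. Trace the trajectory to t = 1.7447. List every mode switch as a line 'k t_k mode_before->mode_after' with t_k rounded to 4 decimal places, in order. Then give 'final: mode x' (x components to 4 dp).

1 0.6580 3->1
final: 1 -0.0979

Mode 3: guard c·x = 0.5948 hit at Δt = 0.6580 (t = 0.6580), x⁻ = (-0.5948) → reset → x⁺ = (-0.7342), jump to mode 1
Mode 1: flow for 1.0867 to horizon, guard not reached → x = (-0.0979)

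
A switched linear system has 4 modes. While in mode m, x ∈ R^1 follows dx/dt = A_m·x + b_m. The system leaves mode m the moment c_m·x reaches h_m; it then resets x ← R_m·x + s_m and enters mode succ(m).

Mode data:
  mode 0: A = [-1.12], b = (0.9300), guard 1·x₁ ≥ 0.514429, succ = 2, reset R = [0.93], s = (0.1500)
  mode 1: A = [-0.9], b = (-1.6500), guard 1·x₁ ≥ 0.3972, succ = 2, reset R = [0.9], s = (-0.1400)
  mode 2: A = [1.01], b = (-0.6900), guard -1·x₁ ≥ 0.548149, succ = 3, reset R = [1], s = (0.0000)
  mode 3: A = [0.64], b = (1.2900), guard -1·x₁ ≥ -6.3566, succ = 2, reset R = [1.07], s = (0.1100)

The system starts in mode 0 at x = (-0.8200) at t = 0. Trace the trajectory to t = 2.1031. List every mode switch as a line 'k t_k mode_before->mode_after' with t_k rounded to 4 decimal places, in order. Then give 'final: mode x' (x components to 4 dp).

Mode 0: guard c·x = 0.5144 hit at Δt = 1.4761 (t = 1.4761), x⁻ = (0.5144) → reset → x⁺ = (0.6284), jump to mode 2
Mode 2: flow for 0.6270 to horizon, guard not reached → x = (0.5800)

1 1.4761 0->2
final: 2 0.5800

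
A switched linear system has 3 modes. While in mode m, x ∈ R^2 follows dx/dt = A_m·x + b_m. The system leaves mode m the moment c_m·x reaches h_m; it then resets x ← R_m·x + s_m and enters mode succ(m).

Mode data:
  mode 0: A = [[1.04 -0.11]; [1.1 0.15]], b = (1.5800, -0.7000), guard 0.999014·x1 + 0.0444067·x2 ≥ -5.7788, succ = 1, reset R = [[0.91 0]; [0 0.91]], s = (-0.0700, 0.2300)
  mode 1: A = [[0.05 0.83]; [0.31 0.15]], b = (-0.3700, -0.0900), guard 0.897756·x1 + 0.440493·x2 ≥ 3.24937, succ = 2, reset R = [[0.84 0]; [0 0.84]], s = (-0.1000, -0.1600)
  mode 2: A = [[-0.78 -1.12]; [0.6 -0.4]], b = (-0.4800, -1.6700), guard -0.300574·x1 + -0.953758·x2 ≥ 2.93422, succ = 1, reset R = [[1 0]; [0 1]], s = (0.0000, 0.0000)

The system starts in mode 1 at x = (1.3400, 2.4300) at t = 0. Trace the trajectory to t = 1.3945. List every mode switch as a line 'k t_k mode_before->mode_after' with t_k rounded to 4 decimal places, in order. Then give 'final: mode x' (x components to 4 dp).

1 0.4709 1->2
final: 2 -0.3692 0.4065

Mode 1: guard c·x = 3.2494 hit at Δt = 0.4709 (t = 0.4709), x⁻ = (2.2304, 2.8309) → reset → x⁺ = (1.7735, 2.2180), jump to mode 2
Mode 2: flow for 0.9236 to horizon, guard not reached → x = (-0.3692, 0.4065)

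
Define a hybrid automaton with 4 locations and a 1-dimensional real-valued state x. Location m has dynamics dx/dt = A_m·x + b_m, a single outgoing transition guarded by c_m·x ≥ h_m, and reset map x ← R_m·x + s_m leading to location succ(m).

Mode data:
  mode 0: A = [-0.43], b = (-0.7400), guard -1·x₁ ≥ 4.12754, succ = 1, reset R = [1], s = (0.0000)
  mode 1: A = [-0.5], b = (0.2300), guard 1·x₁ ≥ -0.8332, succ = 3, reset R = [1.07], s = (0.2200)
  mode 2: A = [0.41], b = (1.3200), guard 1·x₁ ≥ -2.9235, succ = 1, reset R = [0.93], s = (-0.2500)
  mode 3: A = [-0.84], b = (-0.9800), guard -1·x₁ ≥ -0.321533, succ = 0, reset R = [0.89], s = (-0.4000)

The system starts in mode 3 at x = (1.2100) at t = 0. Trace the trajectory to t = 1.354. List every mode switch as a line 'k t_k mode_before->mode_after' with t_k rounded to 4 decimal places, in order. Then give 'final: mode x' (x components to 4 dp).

Mode 3: guard c·x = -0.3215 hit at Δt = 0.5573 (t = 0.5573), x⁻ = (0.3215) → reset → x⁺ = (-0.1138), jump to mode 0
Mode 0: flow for 0.7967 to horizon, guard not reached → x = (-0.5800)

1 0.5573 3->0
final: 0 -0.5800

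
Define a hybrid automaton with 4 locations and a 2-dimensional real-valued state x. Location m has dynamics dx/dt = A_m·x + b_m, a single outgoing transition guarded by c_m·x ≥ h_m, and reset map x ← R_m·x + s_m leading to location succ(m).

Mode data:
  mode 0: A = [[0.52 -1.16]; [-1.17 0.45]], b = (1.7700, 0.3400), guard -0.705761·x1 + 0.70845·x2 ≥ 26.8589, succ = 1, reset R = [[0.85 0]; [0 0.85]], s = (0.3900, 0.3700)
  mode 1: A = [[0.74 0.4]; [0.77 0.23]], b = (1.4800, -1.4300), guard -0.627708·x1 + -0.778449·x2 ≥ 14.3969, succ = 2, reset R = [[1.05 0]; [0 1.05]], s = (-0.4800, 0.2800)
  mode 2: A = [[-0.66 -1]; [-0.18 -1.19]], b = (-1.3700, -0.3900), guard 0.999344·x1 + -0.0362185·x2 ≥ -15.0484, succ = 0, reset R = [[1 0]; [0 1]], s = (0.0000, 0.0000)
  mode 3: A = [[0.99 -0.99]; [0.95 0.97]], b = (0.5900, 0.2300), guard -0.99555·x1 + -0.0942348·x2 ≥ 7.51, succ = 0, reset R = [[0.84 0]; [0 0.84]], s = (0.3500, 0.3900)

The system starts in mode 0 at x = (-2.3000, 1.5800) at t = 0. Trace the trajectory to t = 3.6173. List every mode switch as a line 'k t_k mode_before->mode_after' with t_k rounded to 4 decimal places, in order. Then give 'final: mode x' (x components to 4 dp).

1 1.5225 0->1
2 2.6758 1->2
final: 2 -16.8360 2.4412

Mode 0: guard c·x = 26.8589 hit at Δt = 1.5225 (t = 1.5225), x⁻ = (-18.3628, 19.6191) → reset → x⁺ = (-15.2184, 17.0462), jump to mode 1
Mode 1: guard c·x = 14.3969 hit at Δt = 1.1533 (t = 2.6758), x⁻ = (-24.7670, 1.4767) → reset → x⁺ = (-26.4853, 1.8305), jump to mode 2
Mode 2: flow for 0.9415 to horizon, guard not reached → x = (-16.8360, 2.4412)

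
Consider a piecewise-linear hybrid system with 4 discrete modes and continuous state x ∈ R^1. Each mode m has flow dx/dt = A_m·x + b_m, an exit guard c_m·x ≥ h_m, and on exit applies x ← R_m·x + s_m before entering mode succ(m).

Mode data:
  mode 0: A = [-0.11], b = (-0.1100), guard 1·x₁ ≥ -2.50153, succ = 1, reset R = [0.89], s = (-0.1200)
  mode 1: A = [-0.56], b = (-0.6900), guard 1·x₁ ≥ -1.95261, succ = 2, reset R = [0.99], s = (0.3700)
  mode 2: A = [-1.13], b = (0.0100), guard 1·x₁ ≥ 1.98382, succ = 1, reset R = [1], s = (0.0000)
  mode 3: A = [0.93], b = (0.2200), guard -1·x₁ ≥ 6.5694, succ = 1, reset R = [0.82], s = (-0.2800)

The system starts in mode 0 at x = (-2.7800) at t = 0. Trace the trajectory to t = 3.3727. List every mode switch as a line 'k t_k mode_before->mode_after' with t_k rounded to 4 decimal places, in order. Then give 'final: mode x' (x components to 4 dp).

Mode 0: guard c·x = -2.5015 hit at Δt = 1.5466 (t = 1.5466), x⁻ = (-2.5015) → reset → x⁺ = (-2.3464), jump to mode 1
Mode 1: guard c·x = -1.9526 hit at Δt = 0.7786 (t = 2.3252), x⁻ = (-1.9526) → reset → x⁺ = (-1.5631), jump to mode 2
Mode 2: flow for 1.0475 to horizon, guard not reached → x = (-0.4724)

1 1.5466 0->1
2 2.3252 1->2
final: 2 -0.4724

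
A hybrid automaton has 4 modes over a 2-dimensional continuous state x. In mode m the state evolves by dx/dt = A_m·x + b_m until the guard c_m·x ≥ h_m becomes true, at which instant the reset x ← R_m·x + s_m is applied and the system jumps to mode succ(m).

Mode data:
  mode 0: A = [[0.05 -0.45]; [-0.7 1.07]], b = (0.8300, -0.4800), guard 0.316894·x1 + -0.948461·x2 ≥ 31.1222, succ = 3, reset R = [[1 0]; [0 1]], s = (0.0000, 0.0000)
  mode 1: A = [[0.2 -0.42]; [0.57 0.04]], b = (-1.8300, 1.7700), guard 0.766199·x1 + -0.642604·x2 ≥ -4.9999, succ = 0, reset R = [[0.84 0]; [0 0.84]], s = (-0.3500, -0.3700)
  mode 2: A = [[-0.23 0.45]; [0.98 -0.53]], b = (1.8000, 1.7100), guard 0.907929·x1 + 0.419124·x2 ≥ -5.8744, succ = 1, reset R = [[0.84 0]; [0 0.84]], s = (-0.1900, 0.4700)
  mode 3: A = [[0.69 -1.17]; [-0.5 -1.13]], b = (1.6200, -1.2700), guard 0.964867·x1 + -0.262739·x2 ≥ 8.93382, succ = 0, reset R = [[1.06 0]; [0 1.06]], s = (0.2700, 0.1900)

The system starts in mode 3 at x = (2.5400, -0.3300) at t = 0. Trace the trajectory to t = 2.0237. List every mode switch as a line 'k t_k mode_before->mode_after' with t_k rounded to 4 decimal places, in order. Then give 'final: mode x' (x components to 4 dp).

Mode 3: guard c·x = 8.9338 hit at Δt = 0.9078 (t = 0.9078), x⁻ = (8.5988, -2.4249) → reset → x⁺ = (9.3847, -2.3803), jump to mode 0
Mode 0: flow for 1.1159 to horizon, guard not reached → x = (16.7504, -26.0592)

1 0.9078 3->0
final: 0 16.7504 -26.0592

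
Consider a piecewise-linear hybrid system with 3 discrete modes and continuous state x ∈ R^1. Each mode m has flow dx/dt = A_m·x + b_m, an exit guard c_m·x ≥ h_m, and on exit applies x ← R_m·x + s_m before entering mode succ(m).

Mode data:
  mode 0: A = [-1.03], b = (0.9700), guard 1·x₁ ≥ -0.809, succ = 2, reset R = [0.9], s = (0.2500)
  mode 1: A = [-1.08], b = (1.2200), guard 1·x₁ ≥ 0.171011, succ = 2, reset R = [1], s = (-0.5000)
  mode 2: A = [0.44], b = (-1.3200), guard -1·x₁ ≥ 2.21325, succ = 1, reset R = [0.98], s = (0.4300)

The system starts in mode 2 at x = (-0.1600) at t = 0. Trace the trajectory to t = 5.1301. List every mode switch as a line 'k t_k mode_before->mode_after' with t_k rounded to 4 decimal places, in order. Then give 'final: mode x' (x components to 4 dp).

Mode 2: guard c·x = 2.2132 hit at Δt = 1.1378 (t = 1.1378), x⁻ = (-2.2132) → reset → x⁺ = (-1.7390), jump to mode 1
Mode 1: guard c·x = 0.1710 hit at Δt = 1.0149 (t = 2.1527), x⁻ = (0.1710) → reset → x⁺ = (-0.3290), jump to mode 2
Mode 2: guard c·x = 2.2132 hit at Δt = 1.0194 (t = 3.1721), x⁻ = (-2.2132) → reset → x⁺ = (-1.7390), jump to mode 1
Mode 1: guard c·x = 0.1710 hit at Δt = 1.0149 (t = 4.1870), x⁻ = (0.1710) → reset → x⁺ = (-0.3290), jump to mode 2
Mode 2: flow for 0.9431 to horizon, guard not reached → x = (-2.0412)

1 1.1378 2->1
2 2.1527 1->2
3 3.1721 2->1
4 4.1870 1->2
final: 2 -2.0412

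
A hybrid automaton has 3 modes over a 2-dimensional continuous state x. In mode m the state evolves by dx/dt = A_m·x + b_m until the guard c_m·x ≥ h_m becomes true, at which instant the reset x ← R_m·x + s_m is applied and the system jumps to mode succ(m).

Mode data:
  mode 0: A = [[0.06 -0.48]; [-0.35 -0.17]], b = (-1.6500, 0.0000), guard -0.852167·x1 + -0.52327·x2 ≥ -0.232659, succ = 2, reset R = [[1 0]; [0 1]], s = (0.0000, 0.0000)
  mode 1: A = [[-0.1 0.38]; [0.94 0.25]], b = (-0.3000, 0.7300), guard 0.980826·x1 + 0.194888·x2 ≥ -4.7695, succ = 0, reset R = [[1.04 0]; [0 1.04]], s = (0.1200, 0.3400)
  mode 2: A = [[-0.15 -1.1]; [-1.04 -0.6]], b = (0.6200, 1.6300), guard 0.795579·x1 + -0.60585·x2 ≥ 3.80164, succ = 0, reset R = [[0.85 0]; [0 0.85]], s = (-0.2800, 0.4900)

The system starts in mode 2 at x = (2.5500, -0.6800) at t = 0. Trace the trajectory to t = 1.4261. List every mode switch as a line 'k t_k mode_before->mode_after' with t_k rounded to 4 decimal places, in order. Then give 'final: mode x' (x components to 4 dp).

1 0.8551 2->0
final: 0 2.2411 -1.1722

Mode 2: guard c·x = 3.8016 hit at Δt = 0.8551 (t = 0.8551), x⁻ = (3.6565, -1.4734) → reset → x⁺ = (2.8280, -0.7624), jump to mode 0
Mode 0: flow for 0.5710 to horizon, guard not reached → x = (2.2411, -1.1722)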